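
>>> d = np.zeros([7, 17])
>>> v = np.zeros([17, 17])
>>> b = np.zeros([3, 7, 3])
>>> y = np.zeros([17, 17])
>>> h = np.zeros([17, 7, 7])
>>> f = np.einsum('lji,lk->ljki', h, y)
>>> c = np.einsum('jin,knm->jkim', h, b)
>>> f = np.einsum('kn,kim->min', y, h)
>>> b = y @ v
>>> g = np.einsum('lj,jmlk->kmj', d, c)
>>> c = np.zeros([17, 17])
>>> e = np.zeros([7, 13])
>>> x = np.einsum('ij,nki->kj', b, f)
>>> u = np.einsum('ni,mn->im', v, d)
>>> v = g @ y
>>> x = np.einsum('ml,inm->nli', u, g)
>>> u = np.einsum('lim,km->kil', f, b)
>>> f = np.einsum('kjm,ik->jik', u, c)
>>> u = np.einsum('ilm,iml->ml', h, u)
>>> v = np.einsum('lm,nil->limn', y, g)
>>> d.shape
(7, 17)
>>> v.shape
(17, 3, 17, 3)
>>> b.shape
(17, 17)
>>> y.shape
(17, 17)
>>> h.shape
(17, 7, 7)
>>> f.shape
(7, 17, 17)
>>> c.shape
(17, 17)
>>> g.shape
(3, 3, 17)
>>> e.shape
(7, 13)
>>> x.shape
(3, 7, 3)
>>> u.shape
(7, 7)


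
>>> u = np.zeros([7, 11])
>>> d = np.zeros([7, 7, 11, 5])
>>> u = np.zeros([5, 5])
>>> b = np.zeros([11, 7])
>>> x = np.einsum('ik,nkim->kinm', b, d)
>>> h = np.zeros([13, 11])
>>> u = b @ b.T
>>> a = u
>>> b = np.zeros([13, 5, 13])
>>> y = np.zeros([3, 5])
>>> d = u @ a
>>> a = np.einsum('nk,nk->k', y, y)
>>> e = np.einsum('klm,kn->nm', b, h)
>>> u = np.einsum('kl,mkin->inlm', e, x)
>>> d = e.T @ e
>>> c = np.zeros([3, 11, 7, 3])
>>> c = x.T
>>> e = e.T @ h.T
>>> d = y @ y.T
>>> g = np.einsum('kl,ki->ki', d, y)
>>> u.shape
(7, 5, 13, 7)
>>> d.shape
(3, 3)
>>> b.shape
(13, 5, 13)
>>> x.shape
(7, 11, 7, 5)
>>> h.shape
(13, 11)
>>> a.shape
(5,)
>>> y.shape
(3, 5)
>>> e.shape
(13, 13)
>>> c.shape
(5, 7, 11, 7)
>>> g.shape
(3, 5)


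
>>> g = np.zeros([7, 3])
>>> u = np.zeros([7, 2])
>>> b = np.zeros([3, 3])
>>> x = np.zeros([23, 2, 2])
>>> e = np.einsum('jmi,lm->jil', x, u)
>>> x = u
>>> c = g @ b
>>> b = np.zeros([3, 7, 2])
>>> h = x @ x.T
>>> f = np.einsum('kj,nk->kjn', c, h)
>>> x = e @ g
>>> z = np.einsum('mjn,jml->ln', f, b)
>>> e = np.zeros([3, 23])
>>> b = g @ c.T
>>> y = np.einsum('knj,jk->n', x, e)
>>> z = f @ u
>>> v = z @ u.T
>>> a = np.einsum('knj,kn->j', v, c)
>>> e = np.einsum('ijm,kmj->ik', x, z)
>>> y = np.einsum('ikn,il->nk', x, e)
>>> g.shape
(7, 3)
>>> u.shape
(7, 2)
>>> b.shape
(7, 7)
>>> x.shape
(23, 2, 3)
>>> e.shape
(23, 7)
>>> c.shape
(7, 3)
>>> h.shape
(7, 7)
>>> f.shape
(7, 3, 7)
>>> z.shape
(7, 3, 2)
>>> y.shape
(3, 2)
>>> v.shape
(7, 3, 7)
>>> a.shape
(7,)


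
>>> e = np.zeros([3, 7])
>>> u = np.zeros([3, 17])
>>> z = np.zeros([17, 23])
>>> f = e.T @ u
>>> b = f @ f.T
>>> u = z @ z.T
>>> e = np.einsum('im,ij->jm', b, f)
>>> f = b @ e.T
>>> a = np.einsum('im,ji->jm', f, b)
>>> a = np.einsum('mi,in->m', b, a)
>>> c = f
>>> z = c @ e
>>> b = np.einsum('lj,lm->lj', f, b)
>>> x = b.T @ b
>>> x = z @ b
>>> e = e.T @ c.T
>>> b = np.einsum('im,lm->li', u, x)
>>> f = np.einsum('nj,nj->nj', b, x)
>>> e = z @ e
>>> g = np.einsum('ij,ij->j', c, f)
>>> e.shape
(7, 7)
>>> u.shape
(17, 17)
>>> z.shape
(7, 7)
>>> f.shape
(7, 17)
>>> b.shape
(7, 17)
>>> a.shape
(7,)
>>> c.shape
(7, 17)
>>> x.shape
(7, 17)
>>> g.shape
(17,)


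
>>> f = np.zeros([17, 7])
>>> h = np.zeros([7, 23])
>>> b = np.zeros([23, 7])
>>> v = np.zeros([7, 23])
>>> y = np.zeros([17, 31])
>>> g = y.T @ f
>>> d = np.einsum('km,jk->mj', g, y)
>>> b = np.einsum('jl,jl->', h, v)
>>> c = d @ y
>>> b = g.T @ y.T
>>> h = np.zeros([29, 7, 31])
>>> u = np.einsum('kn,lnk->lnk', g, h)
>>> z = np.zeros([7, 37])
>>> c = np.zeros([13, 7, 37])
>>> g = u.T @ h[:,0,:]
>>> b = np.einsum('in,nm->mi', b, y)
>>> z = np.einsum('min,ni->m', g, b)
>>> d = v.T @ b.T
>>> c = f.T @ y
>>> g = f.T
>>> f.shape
(17, 7)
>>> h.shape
(29, 7, 31)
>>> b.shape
(31, 7)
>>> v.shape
(7, 23)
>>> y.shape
(17, 31)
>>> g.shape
(7, 17)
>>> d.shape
(23, 31)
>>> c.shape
(7, 31)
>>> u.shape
(29, 7, 31)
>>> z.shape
(31,)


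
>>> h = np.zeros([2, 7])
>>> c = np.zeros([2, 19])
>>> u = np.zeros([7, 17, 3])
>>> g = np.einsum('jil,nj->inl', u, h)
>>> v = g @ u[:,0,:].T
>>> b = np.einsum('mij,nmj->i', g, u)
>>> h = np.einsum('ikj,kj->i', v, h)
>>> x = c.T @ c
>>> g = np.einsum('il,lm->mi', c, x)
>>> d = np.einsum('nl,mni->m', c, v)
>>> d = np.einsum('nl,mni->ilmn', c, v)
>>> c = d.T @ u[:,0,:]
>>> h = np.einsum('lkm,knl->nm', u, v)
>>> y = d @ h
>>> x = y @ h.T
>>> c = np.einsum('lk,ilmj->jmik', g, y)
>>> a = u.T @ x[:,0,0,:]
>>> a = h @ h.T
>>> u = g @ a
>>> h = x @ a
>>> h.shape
(7, 19, 17, 2)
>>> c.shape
(3, 17, 7, 2)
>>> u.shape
(19, 2)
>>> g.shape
(19, 2)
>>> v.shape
(17, 2, 7)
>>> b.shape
(2,)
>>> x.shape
(7, 19, 17, 2)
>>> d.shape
(7, 19, 17, 2)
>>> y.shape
(7, 19, 17, 3)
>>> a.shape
(2, 2)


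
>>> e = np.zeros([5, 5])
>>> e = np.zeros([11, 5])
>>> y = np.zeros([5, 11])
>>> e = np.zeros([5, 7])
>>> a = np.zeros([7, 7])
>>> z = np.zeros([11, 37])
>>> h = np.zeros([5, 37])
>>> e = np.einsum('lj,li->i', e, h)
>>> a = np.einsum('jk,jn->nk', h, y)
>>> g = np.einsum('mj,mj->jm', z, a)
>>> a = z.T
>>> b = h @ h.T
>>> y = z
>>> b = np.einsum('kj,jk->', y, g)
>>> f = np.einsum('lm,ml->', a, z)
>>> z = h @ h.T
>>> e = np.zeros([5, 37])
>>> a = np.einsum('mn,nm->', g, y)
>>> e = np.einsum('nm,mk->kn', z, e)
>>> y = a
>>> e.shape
(37, 5)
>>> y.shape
()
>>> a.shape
()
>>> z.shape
(5, 5)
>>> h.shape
(5, 37)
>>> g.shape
(37, 11)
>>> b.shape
()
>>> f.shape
()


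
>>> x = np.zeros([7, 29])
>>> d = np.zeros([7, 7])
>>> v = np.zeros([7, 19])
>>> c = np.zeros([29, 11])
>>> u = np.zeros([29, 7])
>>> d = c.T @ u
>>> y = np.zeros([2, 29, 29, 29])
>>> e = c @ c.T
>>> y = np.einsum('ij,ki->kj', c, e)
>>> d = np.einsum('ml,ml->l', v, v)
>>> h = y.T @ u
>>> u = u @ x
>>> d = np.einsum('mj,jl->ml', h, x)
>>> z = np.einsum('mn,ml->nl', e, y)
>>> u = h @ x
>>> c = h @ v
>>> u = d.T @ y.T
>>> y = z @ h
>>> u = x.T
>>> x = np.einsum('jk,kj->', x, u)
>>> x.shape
()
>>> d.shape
(11, 29)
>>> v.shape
(7, 19)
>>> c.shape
(11, 19)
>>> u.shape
(29, 7)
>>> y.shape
(29, 7)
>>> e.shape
(29, 29)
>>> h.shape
(11, 7)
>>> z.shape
(29, 11)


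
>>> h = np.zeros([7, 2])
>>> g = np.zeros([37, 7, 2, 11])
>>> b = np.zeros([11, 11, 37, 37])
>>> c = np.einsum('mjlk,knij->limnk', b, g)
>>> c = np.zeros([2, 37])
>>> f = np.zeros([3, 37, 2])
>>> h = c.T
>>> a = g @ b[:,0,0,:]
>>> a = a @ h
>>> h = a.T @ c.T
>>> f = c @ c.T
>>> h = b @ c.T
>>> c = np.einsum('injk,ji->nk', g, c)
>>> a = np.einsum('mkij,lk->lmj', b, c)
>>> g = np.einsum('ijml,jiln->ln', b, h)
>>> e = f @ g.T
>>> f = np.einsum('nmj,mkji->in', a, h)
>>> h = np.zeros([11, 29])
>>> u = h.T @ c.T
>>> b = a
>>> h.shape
(11, 29)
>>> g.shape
(37, 2)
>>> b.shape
(7, 11, 37)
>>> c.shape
(7, 11)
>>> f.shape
(2, 7)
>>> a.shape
(7, 11, 37)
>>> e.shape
(2, 37)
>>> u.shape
(29, 7)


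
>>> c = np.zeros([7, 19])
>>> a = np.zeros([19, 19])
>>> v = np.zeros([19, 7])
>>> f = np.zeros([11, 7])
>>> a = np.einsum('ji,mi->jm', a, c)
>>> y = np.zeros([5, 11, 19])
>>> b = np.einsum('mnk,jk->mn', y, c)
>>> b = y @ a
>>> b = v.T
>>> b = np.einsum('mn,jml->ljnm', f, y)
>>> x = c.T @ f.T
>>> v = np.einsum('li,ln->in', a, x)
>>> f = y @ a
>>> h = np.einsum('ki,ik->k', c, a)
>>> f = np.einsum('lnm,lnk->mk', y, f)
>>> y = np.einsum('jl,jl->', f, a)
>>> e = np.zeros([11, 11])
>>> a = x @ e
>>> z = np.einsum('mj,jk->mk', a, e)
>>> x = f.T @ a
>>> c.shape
(7, 19)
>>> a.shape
(19, 11)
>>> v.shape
(7, 11)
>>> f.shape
(19, 7)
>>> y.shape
()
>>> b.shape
(19, 5, 7, 11)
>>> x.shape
(7, 11)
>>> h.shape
(7,)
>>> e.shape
(11, 11)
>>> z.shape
(19, 11)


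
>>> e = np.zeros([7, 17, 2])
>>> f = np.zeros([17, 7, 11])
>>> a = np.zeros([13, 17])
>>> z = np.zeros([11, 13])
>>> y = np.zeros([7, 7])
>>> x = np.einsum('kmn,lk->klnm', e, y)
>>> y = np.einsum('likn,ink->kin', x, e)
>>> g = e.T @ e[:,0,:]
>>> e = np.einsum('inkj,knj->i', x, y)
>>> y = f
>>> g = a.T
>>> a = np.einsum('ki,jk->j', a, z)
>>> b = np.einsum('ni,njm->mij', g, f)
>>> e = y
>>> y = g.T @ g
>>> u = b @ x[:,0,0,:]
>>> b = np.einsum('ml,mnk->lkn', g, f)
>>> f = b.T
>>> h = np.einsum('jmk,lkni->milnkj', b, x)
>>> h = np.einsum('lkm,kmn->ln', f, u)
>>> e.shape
(17, 7, 11)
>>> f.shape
(7, 11, 13)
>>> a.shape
(11,)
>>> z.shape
(11, 13)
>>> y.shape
(13, 13)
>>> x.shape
(7, 7, 2, 17)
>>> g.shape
(17, 13)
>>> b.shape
(13, 11, 7)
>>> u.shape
(11, 13, 17)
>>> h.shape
(7, 17)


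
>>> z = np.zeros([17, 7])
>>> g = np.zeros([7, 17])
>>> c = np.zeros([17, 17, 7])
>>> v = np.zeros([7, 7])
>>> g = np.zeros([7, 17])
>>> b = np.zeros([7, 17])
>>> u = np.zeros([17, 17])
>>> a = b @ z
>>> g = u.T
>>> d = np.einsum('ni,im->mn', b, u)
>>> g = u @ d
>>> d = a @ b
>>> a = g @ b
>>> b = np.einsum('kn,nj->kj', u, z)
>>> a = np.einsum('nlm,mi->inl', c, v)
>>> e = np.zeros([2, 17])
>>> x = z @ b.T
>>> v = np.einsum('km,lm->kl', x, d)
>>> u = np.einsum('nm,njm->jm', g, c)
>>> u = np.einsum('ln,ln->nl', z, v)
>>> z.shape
(17, 7)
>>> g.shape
(17, 7)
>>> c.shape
(17, 17, 7)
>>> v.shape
(17, 7)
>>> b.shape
(17, 7)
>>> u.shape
(7, 17)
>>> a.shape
(7, 17, 17)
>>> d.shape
(7, 17)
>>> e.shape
(2, 17)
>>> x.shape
(17, 17)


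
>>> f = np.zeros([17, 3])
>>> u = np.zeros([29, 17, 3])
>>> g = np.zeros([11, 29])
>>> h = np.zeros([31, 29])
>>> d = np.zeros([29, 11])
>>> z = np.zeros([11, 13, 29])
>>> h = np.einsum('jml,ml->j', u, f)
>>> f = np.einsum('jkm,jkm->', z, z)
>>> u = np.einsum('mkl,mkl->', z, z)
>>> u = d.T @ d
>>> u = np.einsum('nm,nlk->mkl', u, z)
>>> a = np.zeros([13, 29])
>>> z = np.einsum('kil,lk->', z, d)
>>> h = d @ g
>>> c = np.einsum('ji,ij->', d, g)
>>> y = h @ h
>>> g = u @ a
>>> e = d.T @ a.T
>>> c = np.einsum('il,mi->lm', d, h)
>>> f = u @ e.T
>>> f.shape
(11, 29, 11)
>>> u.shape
(11, 29, 13)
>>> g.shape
(11, 29, 29)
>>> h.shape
(29, 29)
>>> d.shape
(29, 11)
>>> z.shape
()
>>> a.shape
(13, 29)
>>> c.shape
(11, 29)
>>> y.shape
(29, 29)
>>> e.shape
(11, 13)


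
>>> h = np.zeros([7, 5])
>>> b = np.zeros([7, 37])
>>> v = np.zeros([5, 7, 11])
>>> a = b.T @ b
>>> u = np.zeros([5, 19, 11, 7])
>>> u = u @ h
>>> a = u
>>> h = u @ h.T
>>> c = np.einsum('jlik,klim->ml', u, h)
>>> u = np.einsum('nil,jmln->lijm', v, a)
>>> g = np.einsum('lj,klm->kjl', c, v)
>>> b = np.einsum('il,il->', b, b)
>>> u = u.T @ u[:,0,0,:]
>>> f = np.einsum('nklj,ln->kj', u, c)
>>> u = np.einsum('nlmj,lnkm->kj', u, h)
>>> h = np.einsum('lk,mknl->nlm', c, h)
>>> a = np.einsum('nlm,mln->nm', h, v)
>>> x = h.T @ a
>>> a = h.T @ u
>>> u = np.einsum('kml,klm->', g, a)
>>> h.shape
(11, 7, 5)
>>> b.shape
()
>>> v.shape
(5, 7, 11)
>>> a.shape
(5, 7, 19)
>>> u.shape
()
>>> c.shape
(7, 19)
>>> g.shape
(5, 19, 7)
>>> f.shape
(5, 19)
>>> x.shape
(5, 7, 5)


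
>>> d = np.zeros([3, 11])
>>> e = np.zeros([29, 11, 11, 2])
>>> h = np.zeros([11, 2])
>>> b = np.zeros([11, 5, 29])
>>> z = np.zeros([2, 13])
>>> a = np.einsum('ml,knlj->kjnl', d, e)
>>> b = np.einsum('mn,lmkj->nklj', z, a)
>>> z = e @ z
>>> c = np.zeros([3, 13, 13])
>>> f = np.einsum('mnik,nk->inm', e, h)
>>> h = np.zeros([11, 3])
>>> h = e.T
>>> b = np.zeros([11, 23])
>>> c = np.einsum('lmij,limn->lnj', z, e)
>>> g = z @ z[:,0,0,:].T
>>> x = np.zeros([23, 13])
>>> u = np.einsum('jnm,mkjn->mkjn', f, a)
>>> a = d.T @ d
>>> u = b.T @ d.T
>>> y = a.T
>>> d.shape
(3, 11)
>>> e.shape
(29, 11, 11, 2)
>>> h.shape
(2, 11, 11, 29)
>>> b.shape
(11, 23)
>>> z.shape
(29, 11, 11, 13)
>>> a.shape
(11, 11)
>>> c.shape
(29, 2, 13)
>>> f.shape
(11, 11, 29)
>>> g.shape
(29, 11, 11, 29)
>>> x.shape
(23, 13)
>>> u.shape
(23, 3)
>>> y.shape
(11, 11)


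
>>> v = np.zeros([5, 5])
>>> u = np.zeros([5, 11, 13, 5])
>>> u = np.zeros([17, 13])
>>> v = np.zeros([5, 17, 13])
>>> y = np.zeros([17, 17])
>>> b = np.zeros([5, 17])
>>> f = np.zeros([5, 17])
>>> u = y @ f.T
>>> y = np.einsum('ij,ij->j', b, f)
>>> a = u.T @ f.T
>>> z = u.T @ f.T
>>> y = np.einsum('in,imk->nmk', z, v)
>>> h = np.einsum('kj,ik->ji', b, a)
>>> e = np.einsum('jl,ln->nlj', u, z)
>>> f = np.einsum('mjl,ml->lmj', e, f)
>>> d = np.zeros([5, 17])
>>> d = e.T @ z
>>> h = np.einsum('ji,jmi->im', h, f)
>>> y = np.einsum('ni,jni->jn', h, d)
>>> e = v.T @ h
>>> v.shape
(5, 17, 13)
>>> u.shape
(17, 5)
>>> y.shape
(17, 5)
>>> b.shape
(5, 17)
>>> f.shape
(17, 5, 5)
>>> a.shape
(5, 5)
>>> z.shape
(5, 5)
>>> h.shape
(5, 5)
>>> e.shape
(13, 17, 5)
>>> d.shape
(17, 5, 5)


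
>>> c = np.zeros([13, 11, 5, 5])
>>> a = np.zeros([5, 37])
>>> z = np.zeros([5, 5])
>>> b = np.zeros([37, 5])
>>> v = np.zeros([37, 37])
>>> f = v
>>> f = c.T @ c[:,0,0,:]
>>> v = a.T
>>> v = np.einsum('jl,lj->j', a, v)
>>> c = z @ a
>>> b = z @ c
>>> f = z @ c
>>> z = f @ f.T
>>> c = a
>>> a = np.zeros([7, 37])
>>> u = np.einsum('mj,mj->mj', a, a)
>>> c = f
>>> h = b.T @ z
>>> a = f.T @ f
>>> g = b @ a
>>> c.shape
(5, 37)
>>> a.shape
(37, 37)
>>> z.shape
(5, 5)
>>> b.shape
(5, 37)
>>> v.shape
(5,)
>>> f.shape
(5, 37)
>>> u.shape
(7, 37)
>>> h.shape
(37, 5)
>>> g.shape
(5, 37)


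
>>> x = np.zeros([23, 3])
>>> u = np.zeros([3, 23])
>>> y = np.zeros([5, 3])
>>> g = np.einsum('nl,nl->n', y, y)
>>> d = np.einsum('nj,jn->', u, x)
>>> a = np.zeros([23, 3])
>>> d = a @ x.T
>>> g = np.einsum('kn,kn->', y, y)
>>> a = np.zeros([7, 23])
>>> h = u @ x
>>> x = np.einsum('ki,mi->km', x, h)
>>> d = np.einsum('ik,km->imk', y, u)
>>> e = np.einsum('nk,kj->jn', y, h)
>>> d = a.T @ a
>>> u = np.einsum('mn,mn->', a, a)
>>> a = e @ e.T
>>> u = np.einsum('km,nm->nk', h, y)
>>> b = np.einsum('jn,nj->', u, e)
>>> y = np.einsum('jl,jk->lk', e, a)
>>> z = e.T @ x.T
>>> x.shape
(23, 3)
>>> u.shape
(5, 3)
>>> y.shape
(5, 3)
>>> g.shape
()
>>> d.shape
(23, 23)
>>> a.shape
(3, 3)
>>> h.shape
(3, 3)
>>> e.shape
(3, 5)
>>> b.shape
()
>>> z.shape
(5, 23)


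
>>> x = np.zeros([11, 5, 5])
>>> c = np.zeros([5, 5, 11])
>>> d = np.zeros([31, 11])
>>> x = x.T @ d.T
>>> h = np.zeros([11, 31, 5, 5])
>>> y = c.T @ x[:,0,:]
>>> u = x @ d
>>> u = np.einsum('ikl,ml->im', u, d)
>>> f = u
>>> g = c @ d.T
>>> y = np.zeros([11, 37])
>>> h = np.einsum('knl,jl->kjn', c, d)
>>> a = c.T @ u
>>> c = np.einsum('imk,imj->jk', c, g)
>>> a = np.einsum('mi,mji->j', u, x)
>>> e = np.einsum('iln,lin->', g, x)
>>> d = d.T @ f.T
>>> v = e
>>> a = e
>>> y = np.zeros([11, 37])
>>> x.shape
(5, 5, 31)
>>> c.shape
(31, 11)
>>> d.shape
(11, 5)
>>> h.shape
(5, 31, 5)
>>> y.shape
(11, 37)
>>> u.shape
(5, 31)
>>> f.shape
(5, 31)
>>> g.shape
(5, 5, 31)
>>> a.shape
()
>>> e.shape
()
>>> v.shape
()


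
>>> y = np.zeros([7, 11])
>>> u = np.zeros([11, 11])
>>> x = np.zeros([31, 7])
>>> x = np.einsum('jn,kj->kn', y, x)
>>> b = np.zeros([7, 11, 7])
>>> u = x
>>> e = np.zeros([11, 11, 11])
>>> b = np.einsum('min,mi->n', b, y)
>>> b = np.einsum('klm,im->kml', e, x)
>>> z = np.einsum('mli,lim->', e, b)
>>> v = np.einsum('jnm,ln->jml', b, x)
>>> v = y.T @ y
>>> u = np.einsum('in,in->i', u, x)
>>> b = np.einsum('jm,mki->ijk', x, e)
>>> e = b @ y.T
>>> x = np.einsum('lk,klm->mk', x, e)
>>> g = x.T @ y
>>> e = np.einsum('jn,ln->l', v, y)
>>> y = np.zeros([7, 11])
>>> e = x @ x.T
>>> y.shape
(7, 11)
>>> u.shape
(31,)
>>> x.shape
(7, 11)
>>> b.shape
(11, 31, 11)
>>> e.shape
(7, 7)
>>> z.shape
()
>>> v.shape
(11, 11)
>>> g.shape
(11, 11)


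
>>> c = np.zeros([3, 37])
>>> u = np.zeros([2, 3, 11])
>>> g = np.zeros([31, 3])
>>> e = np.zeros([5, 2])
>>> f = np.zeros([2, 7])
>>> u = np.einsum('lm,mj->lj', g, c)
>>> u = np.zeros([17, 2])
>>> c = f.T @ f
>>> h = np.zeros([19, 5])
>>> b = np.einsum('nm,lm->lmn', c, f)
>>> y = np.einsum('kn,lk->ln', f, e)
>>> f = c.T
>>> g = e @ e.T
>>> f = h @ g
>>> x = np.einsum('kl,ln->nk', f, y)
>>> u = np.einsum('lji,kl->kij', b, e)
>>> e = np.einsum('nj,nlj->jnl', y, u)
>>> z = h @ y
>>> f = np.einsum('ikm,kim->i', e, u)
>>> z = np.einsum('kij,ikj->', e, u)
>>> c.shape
(7, 7)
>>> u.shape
(5, 7, 7)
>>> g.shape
(5, 5)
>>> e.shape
(7, 5, 7)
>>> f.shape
(7,)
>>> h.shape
(19, 5)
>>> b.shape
(2, 7, 7)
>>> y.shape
(5, 7)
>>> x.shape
(7, 19)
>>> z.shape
()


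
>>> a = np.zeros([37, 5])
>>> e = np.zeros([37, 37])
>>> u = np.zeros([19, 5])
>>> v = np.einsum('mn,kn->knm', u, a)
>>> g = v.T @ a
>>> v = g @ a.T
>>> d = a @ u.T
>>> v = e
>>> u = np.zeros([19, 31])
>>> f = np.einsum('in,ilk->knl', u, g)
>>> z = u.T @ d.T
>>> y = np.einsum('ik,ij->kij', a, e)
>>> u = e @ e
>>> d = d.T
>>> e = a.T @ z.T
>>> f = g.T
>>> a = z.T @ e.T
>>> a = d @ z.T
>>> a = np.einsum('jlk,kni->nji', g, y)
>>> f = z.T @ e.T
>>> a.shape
(37, 19, 37)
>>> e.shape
(5, 31)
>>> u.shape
(37, 37)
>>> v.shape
(37, 37)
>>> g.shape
(19, 5, 5)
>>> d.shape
(19, 37)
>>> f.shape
(37, 5)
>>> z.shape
(31, 37)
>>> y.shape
(5, 37, 37)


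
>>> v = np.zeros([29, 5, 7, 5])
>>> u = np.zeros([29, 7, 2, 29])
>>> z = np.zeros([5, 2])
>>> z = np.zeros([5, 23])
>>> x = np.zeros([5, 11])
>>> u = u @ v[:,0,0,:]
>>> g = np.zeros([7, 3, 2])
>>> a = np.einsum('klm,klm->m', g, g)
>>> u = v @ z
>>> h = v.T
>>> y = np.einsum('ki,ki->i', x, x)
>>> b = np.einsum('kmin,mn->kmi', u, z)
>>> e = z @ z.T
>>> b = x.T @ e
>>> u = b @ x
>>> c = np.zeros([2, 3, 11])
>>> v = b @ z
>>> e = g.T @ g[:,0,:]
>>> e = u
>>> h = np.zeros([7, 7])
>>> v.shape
(11, 23)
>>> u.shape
(11, 11)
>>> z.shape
(5, 23)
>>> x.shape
(5, 11)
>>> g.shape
(7, 3, 2)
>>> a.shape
(2,)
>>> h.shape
(7, 7)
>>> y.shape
(11,)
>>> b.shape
(11, 5)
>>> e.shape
(11, 11)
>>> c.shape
(2, 3, 11)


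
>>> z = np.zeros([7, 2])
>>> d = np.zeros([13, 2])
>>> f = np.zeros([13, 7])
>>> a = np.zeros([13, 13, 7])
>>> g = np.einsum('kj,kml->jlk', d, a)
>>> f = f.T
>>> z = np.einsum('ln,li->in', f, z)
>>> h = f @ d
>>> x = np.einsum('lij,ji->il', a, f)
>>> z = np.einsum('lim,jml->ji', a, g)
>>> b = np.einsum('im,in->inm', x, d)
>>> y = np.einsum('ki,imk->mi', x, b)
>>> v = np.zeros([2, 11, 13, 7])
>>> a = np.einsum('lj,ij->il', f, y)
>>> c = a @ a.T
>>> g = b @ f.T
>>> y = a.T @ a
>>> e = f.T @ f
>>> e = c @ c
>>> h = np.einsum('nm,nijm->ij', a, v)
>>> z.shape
(2, 13)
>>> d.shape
(13, 2)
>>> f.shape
(7, 13)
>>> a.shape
(2, 7)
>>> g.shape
(13, 2, 7)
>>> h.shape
(11, 13)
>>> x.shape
(13, 13)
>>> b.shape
(13, 2, 13)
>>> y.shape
(7, 7)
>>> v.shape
(2, 11, 13, 7)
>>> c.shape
(2, 2)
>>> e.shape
(2, 2)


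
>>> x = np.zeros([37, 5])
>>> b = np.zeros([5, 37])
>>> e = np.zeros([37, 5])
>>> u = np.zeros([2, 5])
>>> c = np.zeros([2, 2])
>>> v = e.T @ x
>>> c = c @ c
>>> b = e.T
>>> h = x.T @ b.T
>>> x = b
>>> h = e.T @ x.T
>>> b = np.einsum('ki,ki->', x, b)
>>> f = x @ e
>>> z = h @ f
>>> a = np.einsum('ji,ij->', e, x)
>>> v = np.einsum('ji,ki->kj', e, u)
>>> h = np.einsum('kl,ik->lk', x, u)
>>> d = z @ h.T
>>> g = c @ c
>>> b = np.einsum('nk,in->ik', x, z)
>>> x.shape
(5, 37)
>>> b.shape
(5, 37)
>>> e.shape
(37, 5)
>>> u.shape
(2, 5)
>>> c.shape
(2, 2)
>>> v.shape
(2, 37)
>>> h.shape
(37, 5)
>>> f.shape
(5, 5)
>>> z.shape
(5, 5)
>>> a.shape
()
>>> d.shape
(5, 37)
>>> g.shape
(2, 2)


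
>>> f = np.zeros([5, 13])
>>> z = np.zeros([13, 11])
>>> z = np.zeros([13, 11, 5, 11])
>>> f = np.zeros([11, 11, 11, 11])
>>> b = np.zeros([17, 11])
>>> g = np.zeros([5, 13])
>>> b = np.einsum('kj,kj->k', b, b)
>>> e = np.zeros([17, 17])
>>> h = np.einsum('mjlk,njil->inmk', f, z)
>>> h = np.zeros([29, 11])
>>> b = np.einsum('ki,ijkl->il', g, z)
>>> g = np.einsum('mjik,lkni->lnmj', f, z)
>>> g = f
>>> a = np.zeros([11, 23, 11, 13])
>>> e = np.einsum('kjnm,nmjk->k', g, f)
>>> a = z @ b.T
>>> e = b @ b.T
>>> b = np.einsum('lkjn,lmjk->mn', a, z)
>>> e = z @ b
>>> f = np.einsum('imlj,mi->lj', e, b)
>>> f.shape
(5, 13)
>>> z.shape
(13, 11, 5, 11)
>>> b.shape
(11, 13)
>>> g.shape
(11, 11, 11, 11)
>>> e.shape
(13, 11, 5, 13)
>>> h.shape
(29, 11)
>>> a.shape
(13, 11, 5, 13)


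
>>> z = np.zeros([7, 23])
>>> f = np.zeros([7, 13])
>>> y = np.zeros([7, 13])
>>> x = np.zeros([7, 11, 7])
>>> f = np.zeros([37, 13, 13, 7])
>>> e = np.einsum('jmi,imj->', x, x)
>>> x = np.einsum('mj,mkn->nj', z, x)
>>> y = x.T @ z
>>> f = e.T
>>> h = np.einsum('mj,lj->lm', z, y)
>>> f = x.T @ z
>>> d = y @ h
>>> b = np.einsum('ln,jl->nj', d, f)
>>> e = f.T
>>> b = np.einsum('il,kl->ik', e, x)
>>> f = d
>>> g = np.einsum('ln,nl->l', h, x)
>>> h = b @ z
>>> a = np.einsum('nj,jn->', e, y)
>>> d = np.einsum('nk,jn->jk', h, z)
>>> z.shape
(7, 23)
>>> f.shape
(23, 7)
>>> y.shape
(23, 23)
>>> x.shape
(7, 23)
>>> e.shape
(23, 23)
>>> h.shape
(23, 23)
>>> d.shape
(7, 23)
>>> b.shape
(23, 7)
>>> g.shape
(23,)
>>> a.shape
()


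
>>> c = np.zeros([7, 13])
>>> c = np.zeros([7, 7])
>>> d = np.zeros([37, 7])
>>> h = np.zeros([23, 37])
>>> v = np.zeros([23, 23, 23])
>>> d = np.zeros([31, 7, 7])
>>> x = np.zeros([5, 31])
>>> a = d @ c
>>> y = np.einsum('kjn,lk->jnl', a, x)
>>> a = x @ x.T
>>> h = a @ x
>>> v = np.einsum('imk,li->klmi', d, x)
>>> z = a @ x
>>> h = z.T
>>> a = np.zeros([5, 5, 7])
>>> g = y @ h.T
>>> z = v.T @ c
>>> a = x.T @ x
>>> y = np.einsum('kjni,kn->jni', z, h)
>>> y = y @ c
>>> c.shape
(7, 7)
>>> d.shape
(31, 7, 7)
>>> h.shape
(31, 5)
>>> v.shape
(7, 5, 7, 31)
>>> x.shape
(5, 31)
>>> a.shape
(31, 31)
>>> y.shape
(7, 5, 7)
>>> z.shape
(31, 7, 5, 7)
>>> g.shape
(7, 7, 31)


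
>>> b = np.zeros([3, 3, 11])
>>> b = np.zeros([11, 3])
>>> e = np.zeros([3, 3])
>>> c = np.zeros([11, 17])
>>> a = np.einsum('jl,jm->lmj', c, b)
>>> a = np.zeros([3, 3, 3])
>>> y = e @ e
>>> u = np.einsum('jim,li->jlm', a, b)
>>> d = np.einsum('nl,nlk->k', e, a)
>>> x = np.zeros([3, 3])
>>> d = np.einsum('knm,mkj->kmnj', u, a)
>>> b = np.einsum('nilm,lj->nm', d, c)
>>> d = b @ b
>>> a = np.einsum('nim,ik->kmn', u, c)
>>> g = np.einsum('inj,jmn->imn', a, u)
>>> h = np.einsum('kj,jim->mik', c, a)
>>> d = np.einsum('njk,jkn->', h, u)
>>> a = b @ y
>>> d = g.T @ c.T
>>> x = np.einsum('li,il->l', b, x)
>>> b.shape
(3, 3)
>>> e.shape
(3, 3)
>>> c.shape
(11, 17)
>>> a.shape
(3, 3)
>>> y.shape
(3, 3)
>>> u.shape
(3, 11, 3)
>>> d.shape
(3, 11, 11)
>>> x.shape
(3,)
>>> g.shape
(17, 11, 3)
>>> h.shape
(3, 3, 11)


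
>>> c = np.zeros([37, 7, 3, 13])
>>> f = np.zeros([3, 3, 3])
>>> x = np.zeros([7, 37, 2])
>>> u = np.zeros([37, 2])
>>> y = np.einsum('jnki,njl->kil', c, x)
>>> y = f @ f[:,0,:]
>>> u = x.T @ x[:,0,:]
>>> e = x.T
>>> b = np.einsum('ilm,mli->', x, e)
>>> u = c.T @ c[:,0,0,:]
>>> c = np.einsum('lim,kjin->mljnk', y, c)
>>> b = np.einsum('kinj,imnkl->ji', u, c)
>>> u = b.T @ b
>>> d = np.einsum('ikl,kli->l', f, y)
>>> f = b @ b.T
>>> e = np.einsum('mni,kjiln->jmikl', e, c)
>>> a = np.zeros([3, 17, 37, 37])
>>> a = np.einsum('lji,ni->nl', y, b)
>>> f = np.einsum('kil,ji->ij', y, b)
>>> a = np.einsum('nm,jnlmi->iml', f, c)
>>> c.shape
(3, 3, 7, 13, 37)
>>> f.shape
(3, 13)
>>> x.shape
(7, 37, 2)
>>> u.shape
(3, 3)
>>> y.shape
(3, 3, 3)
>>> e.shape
(3, 2, 7, 3, 13)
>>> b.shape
(13, 3)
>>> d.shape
(3,)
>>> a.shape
(37, 13, 7)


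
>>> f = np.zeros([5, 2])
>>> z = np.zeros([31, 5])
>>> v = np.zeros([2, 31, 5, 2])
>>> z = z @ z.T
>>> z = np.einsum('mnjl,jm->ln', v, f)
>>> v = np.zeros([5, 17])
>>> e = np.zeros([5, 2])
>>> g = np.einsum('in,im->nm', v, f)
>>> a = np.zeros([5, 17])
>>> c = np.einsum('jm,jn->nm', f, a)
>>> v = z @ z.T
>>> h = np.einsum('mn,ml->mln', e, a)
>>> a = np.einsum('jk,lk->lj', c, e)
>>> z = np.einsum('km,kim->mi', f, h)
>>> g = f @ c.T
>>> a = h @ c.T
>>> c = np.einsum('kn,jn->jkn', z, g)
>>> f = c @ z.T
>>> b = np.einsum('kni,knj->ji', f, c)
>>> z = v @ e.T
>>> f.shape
(5, 2, 2)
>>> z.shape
(2, 5)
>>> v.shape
(2, 2)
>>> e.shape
(5, 2)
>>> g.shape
(5, 17)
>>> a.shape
(5, 17, 17)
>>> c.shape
(5, 2, 17)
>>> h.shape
(5, 17, 2)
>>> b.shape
(17, 2)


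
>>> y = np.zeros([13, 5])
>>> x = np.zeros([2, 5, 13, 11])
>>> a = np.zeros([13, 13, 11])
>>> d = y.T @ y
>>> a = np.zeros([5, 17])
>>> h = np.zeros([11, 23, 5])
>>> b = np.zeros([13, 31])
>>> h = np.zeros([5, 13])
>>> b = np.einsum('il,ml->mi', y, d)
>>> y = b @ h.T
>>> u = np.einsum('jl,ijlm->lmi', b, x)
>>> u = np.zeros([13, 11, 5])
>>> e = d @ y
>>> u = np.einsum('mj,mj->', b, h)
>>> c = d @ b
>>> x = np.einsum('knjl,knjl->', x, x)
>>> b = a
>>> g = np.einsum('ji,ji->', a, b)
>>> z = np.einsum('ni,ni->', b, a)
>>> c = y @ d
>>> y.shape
(5, 5)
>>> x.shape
()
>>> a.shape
(5, 17)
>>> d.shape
(5, 5)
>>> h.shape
(5, 13)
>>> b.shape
(5, 17)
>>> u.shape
()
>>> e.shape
(5, 5)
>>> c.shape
(5, 5)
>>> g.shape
()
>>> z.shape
()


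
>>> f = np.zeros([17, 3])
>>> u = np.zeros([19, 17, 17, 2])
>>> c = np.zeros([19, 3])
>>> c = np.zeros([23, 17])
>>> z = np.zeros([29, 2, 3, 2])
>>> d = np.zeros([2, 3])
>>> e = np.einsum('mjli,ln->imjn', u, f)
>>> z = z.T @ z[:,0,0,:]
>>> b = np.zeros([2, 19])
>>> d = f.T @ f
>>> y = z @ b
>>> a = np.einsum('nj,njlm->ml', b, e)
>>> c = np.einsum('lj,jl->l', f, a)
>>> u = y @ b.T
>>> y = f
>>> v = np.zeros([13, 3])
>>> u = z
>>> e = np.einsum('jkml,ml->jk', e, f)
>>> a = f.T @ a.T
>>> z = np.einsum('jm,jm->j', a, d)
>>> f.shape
(17, 3)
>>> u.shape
(2, 3, 2, 2)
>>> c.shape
(17,)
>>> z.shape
(3,)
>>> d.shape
(3, 3)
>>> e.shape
(2, 19)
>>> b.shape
(2, 19)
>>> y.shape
(17, 3)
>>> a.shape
(3, 3)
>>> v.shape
(13, 3)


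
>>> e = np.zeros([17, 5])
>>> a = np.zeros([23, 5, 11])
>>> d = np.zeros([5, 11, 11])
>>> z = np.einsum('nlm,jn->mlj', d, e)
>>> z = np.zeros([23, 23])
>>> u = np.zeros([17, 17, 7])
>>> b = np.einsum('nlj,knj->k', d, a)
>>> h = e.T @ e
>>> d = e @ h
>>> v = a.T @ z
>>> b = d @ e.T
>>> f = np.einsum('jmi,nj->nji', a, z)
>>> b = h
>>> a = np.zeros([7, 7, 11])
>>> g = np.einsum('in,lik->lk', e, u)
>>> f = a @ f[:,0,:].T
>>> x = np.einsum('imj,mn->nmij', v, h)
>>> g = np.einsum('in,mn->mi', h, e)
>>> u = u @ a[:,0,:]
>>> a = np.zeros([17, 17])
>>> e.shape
(17, 5)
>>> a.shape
(17, 17)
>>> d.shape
(17, 5)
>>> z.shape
(23, 23)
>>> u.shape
(17, 17, 11)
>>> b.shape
(5, 5)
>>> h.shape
(5, 5)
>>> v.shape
(11, 5, 23)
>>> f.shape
(7, 7, 23)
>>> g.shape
(17, 5)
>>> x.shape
(5, 5, 11, 23)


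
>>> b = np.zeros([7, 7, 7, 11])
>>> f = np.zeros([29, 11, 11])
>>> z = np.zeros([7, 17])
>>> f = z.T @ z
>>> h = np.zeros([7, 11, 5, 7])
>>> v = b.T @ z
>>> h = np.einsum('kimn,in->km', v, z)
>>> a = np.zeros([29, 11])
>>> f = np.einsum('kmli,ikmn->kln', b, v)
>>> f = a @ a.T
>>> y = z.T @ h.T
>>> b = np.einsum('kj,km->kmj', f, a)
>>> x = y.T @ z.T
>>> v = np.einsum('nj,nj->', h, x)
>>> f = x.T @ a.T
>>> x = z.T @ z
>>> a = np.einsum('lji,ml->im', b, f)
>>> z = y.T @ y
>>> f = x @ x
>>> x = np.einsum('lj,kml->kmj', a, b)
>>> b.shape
(29, 11, 29)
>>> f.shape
(17, 17)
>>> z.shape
(11, 11)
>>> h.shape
(11, 7)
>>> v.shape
()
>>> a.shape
(29, 7)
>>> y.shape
(17, 11)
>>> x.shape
(29, 11, 7)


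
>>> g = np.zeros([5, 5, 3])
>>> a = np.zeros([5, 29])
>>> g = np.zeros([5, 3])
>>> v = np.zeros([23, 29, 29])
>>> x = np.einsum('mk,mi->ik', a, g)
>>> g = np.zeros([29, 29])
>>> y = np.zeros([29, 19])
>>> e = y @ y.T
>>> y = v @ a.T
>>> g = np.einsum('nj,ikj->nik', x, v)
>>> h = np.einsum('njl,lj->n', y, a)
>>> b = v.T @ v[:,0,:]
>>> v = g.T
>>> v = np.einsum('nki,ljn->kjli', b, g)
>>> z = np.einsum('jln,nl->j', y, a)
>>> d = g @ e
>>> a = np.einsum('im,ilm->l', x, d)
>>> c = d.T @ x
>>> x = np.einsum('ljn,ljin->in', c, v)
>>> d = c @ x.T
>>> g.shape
(3, 23, 29)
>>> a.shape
(23,)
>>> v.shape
(29, 23, 3, 29)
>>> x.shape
(3, 29)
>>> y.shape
(23, 29, 5)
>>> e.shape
(29, 29)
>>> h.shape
(23,)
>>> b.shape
(29, 29, 29)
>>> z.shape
(23,)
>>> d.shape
(29, 23, 3)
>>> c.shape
(29, 23, 29)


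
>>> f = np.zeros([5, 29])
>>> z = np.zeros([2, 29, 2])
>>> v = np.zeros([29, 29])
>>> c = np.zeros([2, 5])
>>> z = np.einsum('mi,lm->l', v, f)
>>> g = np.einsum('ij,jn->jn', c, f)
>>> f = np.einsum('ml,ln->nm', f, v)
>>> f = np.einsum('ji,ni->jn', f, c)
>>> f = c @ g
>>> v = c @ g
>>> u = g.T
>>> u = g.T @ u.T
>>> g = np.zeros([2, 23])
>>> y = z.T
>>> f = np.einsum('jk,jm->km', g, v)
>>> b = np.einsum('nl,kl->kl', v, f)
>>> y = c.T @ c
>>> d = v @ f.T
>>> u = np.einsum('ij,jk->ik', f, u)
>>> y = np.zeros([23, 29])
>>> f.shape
(23, 29)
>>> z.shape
(5,)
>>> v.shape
(2, 29)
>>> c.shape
(2, 5)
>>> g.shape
(2, 23)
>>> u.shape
(23, 29)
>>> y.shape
(23, 29)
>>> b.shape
(23, 29)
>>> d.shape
(2, 23)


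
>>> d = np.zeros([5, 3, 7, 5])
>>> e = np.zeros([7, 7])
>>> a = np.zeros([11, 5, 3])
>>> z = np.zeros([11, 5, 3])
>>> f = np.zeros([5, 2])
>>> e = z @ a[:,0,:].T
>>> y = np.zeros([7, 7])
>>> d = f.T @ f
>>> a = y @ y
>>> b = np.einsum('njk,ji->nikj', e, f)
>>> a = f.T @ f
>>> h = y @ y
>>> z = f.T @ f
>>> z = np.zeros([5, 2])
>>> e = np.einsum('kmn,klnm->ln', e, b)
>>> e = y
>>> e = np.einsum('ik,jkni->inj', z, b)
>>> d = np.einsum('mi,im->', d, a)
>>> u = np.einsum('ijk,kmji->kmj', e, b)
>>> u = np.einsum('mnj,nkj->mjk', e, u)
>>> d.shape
()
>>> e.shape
(5, 11, 11)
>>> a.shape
(2, 2)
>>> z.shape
(5, 2)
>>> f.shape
(5, 2)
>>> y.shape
(7, 7)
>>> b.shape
(11, 2, 11, 5)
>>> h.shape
(7, 7)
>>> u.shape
(5, 11, 2)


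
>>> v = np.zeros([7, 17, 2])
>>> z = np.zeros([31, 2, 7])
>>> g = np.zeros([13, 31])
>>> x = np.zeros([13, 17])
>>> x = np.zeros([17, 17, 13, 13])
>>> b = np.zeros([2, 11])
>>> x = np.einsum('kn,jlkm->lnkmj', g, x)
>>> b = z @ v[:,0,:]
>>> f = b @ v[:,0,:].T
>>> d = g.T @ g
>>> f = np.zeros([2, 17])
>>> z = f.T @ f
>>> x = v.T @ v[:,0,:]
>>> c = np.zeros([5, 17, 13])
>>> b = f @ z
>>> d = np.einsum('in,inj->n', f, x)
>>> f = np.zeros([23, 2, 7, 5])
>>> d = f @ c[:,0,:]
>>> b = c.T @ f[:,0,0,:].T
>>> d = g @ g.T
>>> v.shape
(7, 17, 2)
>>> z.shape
(17, 17)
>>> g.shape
(13, 31)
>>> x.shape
(2, 17, 2)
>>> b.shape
(13, 17, 23)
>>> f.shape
(23, 2, 7, 5)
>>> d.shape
(13, 13)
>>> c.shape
(5, 17, 13)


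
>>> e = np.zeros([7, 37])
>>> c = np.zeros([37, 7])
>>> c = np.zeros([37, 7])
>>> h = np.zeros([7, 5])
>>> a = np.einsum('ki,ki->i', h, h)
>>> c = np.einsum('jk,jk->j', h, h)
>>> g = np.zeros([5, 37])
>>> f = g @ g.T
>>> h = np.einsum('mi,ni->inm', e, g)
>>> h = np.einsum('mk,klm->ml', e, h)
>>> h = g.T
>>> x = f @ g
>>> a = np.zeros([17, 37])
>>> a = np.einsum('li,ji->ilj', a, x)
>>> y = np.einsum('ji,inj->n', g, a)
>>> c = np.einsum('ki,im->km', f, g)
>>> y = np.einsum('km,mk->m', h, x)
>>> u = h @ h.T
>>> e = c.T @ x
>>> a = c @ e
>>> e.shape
(37, 37)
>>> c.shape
(5, 37)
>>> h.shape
(37, 5)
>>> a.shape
(5, 37)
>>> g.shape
(5, 37)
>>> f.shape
(5, 5)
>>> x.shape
(5, 37)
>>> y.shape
(5,)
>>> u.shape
(37, 37)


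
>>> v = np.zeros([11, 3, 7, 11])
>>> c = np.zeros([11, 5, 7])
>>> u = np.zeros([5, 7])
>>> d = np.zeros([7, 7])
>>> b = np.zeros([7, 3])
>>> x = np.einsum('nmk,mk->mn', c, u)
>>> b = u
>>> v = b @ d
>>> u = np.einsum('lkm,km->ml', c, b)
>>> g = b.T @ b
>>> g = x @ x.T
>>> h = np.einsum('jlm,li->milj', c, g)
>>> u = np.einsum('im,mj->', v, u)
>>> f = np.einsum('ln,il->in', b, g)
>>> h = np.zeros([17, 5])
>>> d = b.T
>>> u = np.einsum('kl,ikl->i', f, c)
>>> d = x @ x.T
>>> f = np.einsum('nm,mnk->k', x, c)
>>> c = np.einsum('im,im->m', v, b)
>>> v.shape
(5, 7)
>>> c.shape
(7,)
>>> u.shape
(11,)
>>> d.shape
(5, 5)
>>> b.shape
(5, 7)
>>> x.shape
(5, 11)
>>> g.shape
(5, 5)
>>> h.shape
(17, 5)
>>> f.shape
(7,)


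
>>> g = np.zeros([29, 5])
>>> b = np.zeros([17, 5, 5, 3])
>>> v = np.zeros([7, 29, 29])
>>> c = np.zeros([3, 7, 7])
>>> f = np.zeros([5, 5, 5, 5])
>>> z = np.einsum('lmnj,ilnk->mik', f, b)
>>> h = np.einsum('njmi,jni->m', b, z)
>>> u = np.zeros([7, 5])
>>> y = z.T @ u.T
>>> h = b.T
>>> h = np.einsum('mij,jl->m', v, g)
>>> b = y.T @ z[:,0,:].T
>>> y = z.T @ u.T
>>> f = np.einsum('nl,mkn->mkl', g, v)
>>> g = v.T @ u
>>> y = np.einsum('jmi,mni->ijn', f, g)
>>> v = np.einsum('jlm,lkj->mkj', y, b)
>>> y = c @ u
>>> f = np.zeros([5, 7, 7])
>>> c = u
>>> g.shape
(29, 29, 5)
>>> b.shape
(7, 17, 5)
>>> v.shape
(29, 17, 5)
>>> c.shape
(7, 5)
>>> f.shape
(5, 7, 7)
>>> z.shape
(5, 17, 3)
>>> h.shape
(7,)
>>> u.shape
(7, 5)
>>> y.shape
(3, 7, 5)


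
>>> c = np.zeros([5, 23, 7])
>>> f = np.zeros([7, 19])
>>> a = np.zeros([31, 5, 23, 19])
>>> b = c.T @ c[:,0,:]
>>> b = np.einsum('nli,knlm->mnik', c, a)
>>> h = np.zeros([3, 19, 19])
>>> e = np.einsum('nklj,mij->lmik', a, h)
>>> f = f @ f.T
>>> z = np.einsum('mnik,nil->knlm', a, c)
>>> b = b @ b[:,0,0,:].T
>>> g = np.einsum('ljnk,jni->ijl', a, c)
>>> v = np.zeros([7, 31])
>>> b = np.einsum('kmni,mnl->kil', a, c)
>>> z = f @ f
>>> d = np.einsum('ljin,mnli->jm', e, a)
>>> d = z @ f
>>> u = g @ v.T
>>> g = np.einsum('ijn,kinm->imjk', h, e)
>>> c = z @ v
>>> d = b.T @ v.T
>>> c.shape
(7, 31)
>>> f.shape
(7, 7)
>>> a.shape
(31, 5, 23, 19)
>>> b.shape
(31, 19, 7)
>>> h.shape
(3, 19, 19)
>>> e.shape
(23, 3, 19, 5)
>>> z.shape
(7, 7)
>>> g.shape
(3, 5, 19, 23)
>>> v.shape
(7, 31)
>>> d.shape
(7, 19, 7)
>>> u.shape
(7, 5, 7)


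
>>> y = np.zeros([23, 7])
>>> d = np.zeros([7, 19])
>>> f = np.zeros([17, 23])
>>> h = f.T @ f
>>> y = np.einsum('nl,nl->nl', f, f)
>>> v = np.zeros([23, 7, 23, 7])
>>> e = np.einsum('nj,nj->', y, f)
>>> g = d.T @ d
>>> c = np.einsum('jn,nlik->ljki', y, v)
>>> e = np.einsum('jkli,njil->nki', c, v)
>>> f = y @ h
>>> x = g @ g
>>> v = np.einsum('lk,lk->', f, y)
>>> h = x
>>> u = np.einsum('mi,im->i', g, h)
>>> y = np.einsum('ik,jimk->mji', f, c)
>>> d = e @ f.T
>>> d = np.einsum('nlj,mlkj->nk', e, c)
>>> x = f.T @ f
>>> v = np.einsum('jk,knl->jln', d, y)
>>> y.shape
(7, 7, 17)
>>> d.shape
(23, 7)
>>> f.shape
(17, 23)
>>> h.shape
(19, 19)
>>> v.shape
(23, 17, 7)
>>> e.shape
(23, 17, 23)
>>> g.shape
(19, 19)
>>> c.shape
(7, 17, 7, 23)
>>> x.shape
(23, 23)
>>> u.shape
(19,)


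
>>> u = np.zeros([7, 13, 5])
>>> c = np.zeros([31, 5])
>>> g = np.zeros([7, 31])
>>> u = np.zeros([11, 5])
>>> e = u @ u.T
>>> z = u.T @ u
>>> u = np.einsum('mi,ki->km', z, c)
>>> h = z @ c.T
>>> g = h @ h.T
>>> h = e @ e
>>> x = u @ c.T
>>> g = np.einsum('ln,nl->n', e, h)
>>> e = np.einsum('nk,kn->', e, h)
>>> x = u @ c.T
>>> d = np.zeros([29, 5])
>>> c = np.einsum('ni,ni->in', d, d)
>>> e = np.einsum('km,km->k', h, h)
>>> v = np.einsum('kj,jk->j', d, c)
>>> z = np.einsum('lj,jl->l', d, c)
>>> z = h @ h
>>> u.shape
(31, 5)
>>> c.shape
(5, 29)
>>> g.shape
(11,)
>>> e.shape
(11,)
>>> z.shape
(11, 11)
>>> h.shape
(11, 11)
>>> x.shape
(31, 31)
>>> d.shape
(29, 5)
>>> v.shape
(5,)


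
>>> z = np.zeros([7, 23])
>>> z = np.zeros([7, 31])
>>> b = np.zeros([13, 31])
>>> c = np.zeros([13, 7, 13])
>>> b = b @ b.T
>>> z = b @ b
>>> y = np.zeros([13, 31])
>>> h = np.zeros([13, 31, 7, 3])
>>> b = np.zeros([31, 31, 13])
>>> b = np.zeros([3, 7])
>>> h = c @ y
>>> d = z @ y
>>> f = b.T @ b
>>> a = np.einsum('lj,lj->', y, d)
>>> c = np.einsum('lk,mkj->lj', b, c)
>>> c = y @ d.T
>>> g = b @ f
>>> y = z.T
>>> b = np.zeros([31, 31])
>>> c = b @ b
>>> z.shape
(13, 13)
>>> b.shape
(31, 31)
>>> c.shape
(31, 31)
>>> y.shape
(13, 13)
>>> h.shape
(13, 7, 31)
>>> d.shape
(13, 31)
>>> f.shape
(7, 7)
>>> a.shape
()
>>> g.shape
(3, 7)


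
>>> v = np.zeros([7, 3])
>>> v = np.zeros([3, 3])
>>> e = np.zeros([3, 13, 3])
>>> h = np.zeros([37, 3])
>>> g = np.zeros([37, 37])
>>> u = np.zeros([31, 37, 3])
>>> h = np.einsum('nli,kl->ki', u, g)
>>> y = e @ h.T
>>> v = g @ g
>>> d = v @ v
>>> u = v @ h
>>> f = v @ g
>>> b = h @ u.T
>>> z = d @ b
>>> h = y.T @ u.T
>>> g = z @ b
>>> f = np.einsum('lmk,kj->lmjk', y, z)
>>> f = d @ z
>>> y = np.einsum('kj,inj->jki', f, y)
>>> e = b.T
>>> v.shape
(37, 37)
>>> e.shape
(37, 37)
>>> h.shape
(37, 13, 37)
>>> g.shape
(37, 37)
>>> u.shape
(37, 3)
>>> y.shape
(37, 37, 3)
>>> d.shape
(37, 37)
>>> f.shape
(37, 37)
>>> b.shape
(37, 37)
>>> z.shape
(37, 37)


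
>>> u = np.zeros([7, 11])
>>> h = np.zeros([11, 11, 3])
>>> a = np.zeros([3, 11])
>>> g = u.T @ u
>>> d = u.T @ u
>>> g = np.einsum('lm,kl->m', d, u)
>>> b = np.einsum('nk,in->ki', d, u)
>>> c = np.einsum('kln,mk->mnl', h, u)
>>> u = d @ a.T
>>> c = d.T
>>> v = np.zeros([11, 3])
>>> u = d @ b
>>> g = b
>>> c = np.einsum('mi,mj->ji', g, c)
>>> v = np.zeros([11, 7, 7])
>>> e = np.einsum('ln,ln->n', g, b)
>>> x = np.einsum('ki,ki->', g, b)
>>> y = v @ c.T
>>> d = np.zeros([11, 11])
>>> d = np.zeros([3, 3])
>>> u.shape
(11, 7)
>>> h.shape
(11, 11, 3)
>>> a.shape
(3, 11)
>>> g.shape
(11, 7)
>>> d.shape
(3, 3)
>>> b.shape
(11, 7)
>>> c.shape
(11, 7)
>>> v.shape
(11, 7, 7)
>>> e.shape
(7,)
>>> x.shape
()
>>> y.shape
(11, 7, 11)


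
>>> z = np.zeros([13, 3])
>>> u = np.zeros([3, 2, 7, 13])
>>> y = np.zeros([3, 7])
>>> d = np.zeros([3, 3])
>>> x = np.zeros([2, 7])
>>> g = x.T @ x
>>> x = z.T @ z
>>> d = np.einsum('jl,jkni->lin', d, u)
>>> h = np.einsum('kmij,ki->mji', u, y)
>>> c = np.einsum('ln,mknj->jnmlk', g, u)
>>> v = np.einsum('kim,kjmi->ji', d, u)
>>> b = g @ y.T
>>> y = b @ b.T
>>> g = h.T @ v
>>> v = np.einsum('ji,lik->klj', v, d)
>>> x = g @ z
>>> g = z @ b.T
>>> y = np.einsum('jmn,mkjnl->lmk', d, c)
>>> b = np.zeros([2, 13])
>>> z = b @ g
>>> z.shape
(2, 7)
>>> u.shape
(3, 2, 7, 13)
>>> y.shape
(2, 13, 7)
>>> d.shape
(3, 13, 7)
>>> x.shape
(7, 13, 3)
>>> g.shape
(13, 7)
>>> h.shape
(2, 13, 7)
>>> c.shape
(13, 7, 3, 7, 2)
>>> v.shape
(7, 3, 2)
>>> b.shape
(2, 13)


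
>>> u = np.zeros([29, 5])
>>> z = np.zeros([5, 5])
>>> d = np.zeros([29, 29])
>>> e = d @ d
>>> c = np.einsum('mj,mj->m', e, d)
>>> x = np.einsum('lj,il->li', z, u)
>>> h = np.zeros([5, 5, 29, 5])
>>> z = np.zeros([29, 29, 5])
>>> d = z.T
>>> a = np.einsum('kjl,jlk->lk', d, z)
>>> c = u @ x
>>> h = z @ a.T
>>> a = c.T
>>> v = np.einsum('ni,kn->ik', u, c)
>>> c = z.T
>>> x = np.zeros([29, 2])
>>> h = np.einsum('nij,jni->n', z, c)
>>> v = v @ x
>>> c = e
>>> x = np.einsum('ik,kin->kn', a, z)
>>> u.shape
(29, 5)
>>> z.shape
(29, 29, 5)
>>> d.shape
(5, 29, 29)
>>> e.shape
(29, 29)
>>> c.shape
(29, 29)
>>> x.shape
(29, 5)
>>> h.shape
(29,)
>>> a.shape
(29, 29)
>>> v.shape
(5, 2)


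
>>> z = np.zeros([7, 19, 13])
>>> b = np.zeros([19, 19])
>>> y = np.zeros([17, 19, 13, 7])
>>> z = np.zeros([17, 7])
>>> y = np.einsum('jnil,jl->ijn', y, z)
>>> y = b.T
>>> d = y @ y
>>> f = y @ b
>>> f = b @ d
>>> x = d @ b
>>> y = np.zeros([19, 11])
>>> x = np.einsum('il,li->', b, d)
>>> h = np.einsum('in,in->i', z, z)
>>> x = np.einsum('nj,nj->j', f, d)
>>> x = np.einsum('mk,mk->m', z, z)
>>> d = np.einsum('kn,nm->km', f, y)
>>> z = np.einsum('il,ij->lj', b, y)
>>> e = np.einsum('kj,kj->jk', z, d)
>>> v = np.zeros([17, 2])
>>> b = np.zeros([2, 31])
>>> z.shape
(19, 11)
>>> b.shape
(2, 31)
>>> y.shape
(19, 11)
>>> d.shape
(19, 11)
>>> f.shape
(19, 19)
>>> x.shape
(17,)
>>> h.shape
(17,)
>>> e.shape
(11, 19)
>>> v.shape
(17, 2)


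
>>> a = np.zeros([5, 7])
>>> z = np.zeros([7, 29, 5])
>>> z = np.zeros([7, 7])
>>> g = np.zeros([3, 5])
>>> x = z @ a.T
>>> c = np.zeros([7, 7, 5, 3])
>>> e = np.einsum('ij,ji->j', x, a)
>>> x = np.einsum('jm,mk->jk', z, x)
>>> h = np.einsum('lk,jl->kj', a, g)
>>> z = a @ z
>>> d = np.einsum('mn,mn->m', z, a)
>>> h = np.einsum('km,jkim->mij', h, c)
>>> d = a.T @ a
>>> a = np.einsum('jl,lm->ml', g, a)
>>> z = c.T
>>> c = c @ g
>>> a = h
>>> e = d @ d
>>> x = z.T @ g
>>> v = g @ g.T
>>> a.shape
(3, 5, 7)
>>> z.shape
(3, 5, 7, 7)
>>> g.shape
(3, 5)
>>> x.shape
(7, 7, 5, 5)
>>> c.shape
(7, 7, 5, 5)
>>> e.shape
(7, 7)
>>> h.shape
(3, 5, 7)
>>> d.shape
(7, 7)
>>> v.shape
(3, 3)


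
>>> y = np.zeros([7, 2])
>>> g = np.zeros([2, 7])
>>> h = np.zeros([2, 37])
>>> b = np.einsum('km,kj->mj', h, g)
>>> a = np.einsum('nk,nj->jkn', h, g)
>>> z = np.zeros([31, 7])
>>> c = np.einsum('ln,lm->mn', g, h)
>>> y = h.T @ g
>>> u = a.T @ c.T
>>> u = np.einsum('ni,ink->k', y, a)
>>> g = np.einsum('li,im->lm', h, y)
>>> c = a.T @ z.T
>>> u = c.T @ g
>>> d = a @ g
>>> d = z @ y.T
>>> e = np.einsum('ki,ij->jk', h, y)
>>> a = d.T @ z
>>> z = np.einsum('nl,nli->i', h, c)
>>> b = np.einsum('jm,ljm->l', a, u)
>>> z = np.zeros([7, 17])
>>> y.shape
(37, 7)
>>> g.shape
(2, 7)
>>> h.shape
(2, 37)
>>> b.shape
(31,)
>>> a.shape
(37, 7)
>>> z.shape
(7, 17)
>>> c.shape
(2, 37, 31)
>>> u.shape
(31, 37, 7)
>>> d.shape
(31, 37)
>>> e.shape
(7, 2)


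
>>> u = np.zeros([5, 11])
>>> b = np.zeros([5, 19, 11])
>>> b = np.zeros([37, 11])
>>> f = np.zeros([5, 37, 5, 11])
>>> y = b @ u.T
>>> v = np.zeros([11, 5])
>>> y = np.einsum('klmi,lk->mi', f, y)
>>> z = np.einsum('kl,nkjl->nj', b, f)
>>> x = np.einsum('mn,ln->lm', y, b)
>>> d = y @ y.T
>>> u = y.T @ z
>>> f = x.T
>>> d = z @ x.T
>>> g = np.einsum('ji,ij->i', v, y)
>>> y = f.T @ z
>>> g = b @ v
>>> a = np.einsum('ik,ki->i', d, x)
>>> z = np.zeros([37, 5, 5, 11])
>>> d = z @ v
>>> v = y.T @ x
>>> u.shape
(11, 5)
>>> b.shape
(37, 11)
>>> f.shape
(5, 37)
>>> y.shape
(37, 5)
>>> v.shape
(5, 5)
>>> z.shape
(37, 5, 5, 11)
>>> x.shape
(37, 5)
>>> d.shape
(37, 5, 5, 5)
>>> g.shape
(37, 5)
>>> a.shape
(5,)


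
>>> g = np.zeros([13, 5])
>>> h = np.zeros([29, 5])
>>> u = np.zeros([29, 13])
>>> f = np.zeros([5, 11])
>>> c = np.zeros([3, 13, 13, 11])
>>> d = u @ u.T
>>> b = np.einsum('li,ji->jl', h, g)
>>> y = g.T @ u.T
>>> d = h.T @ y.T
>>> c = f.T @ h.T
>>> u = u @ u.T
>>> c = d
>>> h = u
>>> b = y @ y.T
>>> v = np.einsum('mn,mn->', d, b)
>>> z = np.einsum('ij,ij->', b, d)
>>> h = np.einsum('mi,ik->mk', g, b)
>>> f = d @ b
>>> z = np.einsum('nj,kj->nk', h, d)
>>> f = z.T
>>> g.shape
(13, 5)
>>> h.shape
(13, 5)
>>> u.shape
(29, 29)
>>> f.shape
(5, 13)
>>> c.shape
(5, 5)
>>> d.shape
(5, 5)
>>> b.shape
(5, 5)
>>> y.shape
(5, 29)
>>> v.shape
()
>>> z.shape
(13, 5)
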